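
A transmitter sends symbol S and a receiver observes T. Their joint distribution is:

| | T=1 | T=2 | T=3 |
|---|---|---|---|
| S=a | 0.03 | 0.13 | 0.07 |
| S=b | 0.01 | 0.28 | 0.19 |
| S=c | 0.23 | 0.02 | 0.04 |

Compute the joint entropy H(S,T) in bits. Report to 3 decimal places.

H(S,T) = −Σ p(x,y)·log₂ p(x,y) over all 9 cells.
  cell (a,1): −0.03·log₂0.03 = 0.1518
  cell (a,2): −0.13·log₂0.13 = 0.3826
  cell (a,3): −0.07·log₂0.07 = 0.2686
  cell (b,1): −0.01·log₂0.01 = 0.0664
  cell (b,2): −0.28·log₂0.28 = 0.5142
  cell (b,3): −0.19·log₂0.19 = 0.4552
  cell (c,1): −0.23·log₂0.23 = 0.4877
  cell (c,2): −0.02·log₂0.02 = 0.1129
  cell (c,3): −0.04·log₂0.04 = 0.1858
Sum = 2.625 bits.

2.625 bits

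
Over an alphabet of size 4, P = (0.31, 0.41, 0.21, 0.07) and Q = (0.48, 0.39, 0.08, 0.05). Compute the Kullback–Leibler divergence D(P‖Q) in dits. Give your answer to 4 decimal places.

D(P‖Q) = Σ p·log₁₀(p/q).
  0.31·log₁₀(0.31/0.48) = -0.05886
  0.41·log₁₀(0.41/0.39) = 0.00890
  0.21·log₁₀(0.21/0.08) = 0.08802
  0.07·log₁₀(0.07/0.05) = 0.01023
D(P‖Q) = 0.0483 dits.

0.0483 dits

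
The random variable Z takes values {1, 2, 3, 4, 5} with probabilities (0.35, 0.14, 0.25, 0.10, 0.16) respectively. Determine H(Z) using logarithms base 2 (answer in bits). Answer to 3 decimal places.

2.182 bits

H(Z) = −Σ p·log₂ p.
  −(0.35)·log₂(0.35) = 0.5301
  −(0.14)·log₂(0.14) = 0.3971
  −(0.25)·log₂(0.25) = 0.5000
  −(0.10)·log₂(0.10) = 0.3322
  −(0.16)·log₂(0.16) = 0.4230
Sum: 0.5301 + 0.3971 + 0.5000 + 0.3322 + 0.4230 = 2.182 bits.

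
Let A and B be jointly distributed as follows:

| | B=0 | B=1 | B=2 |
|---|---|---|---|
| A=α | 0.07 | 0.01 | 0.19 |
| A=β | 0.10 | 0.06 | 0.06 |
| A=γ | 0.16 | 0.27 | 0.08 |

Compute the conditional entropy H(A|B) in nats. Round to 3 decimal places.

0.866 nats

Chain rule: H(A|B) = H(A,B) − H(B).
Marginals: p(A) = (0.2700, 0.2200, 0.5100), p(B) = (0.3300, 0.3400, 0.3300).
H(A,B) = 1.9644 nats; H(B) = 1.0985 nats.
H(A|B) = 1.9644 − 1.0985 = 0.866 nats.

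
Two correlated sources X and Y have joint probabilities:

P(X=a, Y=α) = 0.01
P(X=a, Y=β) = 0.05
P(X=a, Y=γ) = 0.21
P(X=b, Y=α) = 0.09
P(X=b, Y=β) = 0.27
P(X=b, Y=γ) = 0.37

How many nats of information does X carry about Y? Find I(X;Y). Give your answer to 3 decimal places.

Marginals: p(X) = (0.2700, 0.7300), p(Y) = (0.1000, 0.3200, 0.5800).
I(X;Y) = H(X) + H(Y) − H(X,Y).
H(X) = 0.5833, H(Y) = 0.9108, H(X,Y) = 1.4617.
I(X;Y) = 0.5833 + 0.9108 − 1.4617 = 0.032 nats.

0.032 nats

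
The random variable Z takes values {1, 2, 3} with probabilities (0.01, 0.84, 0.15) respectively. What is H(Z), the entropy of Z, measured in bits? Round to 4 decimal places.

H(Z) = −Σ p·log₂ p.
  −(0.01)·log₂(0.01) = 0.06644
  −(0.84)·log₂(0.84) = 0.21129
  −(0.15)·log₂(0.15) = 0.41054
Sum: 0.06644 + 0.21129 + 0.41054 = 0.6883 bits.

0.6883 bits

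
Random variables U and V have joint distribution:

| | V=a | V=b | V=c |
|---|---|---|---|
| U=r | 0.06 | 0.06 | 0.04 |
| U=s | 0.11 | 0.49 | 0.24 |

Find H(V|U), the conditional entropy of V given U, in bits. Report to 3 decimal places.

Chain rule: H(V|U) = H(U,V) − H(U).
Marginals: p(U) = (0.1600, 0.8400), p(V) = (0.1700, 0.5500, 0.2800).
H(U,V) = 2.0215 bits; H(U) = 0.6343 bits.
H(V|U) = 2.0215 − 0.6343 = 1.387 bits.

1.387 bits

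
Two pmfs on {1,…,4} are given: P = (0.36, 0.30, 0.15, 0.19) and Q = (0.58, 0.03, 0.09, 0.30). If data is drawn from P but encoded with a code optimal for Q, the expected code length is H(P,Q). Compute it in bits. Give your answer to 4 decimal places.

2.6517 bits

H(P,Q) = −Σ p·log₂ q.
  −0.36·log₂(0.58) = 0.28292
  −0.30·log₂(0.03) = 1.51767
  −0.15·log₂(0.09) = 0.52109
  −0.19·log₂(0.30) = 0.33002
H(P,Q) = 2.6517 bits.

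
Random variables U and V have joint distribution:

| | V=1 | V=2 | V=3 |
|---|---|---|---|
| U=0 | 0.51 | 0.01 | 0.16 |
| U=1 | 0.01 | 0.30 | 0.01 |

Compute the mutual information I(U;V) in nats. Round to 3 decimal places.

0.495 nats

Marginals: p(U) = (0.6800, 0.3200), p(V) = (0.5200, 0.3100, 0.1700).
I(U;V) = Σ p(x,y)·ln[p(x,y)/(p(x)p(y))].
  (0,1): 0.51·ln(1.4423) = 0.1868
  (0,2): 0.01·ln(0.0474) = -0.0305
  (0,3): 0.16·ln(1.3841) = 0.0520
  (1,1): 0.01·ln(0.0601) = -0.0281
  (1,2): 0.30·ln(3.0242) = 0.3320
  (1,3): 0.01·ln(0.1838) = -0.0169
Sum = 0.495 nats.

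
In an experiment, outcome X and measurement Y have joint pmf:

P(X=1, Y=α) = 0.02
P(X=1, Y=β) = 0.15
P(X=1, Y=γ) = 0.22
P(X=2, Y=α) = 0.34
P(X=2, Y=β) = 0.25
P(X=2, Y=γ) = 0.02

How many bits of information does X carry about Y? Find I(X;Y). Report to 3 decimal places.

0.372 bits

Marginals: p(X) = (0.3900, 0.6100), p(Y) = (0.3600, 0.4000, 0.2400).
I(X;Y) = H(X) + H(Y) − H(X,Y).
H(X) = 0.9648, H(Y) = 1.5535, H(X,Y) = 2.1460.
I(X;Y) = 0.9648 + 1.5535 − 2.1460 = 0.372 bits.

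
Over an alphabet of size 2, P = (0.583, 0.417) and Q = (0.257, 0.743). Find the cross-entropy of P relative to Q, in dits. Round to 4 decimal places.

0.3978 dits

H(P,Q) = −Σ p·log₁₀ q.
  −0.583·log₁₀(0.257) = 0.34401
  −0.417·log₁₀(0.743) = 0.05380
H(P,Q) = 0.3978 dits.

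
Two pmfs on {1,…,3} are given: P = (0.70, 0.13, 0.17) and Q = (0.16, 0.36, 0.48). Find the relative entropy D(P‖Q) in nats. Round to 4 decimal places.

D(P‖Q) = Σ p·ln(p/q).
  0.70·ln(0.70/0.16) = 1.03313
  0.13·ln(0.13/0.36) = -0.13241
  0.17·ln(0.17/0.48) = -0.17646
D(P‖Q) = 0.7243 nats.

0.7243 nats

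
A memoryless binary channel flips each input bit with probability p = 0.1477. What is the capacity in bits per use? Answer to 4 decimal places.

0.3959 bits

Binary symmetric channel: C = 1 − h₂(ε) where h₂ is the binary entropy function.
h₂(0.1477) = −0.1477·log₂0.1477 − 0.8523·log₂0.8523 = 0.6041.
C = 1 − 0.6041 = 0.3959 bits per channel use.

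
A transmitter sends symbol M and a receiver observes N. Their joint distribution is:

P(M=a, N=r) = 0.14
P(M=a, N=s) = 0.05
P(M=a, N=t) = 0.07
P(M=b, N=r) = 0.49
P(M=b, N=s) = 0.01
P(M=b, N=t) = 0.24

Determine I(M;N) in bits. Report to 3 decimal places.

Marginals: p(M) = (0.2600, 0.7400), p(N) = (0.6300, 0.0600, 0.3100).
I(M;N) = Σ p(x,y)·log₂[p(x,y)/(p(x)p(y))].
  (a,r): 0.14·log₂(0.8547) = -0.0317
  (a,s): 0.05·log₂(3.2051) = 0.0840
  (a,t): 0.07·log₂(0.8685) = -0.0142
  (b,r): 0.49·log₂(1.0511) = 0.0352
  (b,s): 0.01·log₂(0.2252) = -0.0215
  (b,t): 0.24·log₂(1.0462) = 0.0156
Sum = 0.067 bits.

0.067 bits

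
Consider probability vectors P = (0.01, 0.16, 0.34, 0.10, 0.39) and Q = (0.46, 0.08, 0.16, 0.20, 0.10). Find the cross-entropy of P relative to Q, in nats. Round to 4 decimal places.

2.0939 nats

H(P,Q) = −Σ p·ln q.
  −0.01·ln(0.46) = 0.00777
  −0.16·ln(0.08) = 0.40412
  −0.34·ln(0.16) = 0.62308
  −0.10·ln(0.20) = 0.16094
  −0.39·ln(0.10) = 0.89801
H(P,Q) = 2.0939 nats.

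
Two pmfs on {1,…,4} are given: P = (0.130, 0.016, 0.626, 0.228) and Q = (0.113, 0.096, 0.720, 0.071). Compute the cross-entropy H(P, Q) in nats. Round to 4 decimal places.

H(P,Q) = −Σ p·ln q.
  −0.130·ln(0.113) = 0.28345
  −0.016·ln(0.096) = 0.03749
  −0.626·ln(0.720) = 0.20564
  −0.228·ln(0.071) = 0.60308
H(P,Q) = 1.1297 nats.

1.1297 nats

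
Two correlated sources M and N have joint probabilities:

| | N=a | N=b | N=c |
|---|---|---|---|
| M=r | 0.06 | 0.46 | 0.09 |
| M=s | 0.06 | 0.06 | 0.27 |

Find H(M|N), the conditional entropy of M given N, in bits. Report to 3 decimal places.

Chain rule: H(M|N) = H(M,N) − H(N).
Marginals: p(M) = (0.6100, 0.3900), p(N) = (0.1200, 0.5200, 0.3600).
H(M,N) = 2.0686 bits; H(N) = 1.3883 bits.
H(M|N) = 2.0686 − 1.3883 = 0.680 bits.

0.680 bits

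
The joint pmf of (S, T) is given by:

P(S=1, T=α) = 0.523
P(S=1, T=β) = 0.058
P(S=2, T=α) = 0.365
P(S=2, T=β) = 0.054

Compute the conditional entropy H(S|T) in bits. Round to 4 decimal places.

Marginals: p(S) = (0.5810, 0.4190), p(T) = (0.8880, 0.1120).
H(S|T) = Σ p(T) · H(S|T=·).
  T=α: p=0.8880, H(S|T=α) = 0.9770
  T=β: p=0.1120, H(S|T=β) = 0.9991
Weighted sum = 0.9795 bits.

0.9795 bits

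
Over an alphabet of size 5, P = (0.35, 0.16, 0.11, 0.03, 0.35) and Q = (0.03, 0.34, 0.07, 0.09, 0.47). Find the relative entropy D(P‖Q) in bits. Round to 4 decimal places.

D(P‖Q) = Σ p·log₂(p/q).
  0.35·log₂(0.35/0.03) = 1.24051
  0.16·log₂(0.16/0.34) = -0.17399
  0.11·log₂(0.11/0.07) = 0.07173
  0.03·log₂(0.03/0.09) = -0.04755
  0.35·log₂(0.35/0.47) = -0.14886
D(P‖Q) = 0.9418 bits.

0.9418 bits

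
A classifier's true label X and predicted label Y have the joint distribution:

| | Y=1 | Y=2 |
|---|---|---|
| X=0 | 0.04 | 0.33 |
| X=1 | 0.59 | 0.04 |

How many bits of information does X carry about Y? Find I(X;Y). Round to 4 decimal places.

Marginals: p(X) = (0.3700, 0.6300), p(Y) = (0.6300, 0.3700).
I(X;Y) = Σ p(x,y)·log₂[p(x,y)/(p(x)p(y))].
  (0,1): 0.04·log₂(0.1716) = -0.10172
  (0,2): 0.33·log₂(2.4105) = 0.41888
  (1,1): 0.59·log₂(1.4865) = 0.33744
  (1,2): 0.04·log₂(0.1716) = -0.10172
Sum = 0.5529 bits.

0.5529 bits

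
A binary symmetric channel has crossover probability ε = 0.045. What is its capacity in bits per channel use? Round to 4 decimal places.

0.7352 bits

Binary symmetric channel: C = 1 − h₂(ε) where h₂ is the binary entropy function.
h₂(0.045) = −0.045·log₂0.045 − 0.955·log₂0.955 = 0.2648.
C = 1 − 0.2648 = 0.7352 bits per channel use.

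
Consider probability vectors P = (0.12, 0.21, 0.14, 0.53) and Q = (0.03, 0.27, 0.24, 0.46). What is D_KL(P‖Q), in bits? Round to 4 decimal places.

D(P‖Q) = Σ p·log₂(p/q).
  0.12·log₂(0.12/0.03) = 0.24000
  0.21·log₂(0.21/0.27) = -0.07614
  0.14·log₂(0.14/0.24) = -0.10887
  0.53·log₂(0.53/0.46) = 0.10831
D(P‖Q) = 0.1633 bits.

0.1633 bits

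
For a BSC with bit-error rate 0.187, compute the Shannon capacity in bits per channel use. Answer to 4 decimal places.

Binary symmetric channel: C = 1 − h₂(ε) where h₂ is the binary entropy function.
h₂(0.187) = −0.187·log₂0.187 − 0.813·log₂0.813 = 0.6952.
C = 1 − 0.6952 = 0.3048 bits per channel use.

0.3048 bits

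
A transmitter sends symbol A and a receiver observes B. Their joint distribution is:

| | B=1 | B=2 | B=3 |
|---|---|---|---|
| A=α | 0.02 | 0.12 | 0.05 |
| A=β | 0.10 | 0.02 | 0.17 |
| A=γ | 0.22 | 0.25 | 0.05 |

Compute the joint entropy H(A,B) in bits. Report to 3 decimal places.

2.772 bits

H(A,B) = −Σ p(x,y)·log₂ p(x,y) over all 9 cells.
  cell (α,1): −0.02·log₂0.02 = 0.1129
  cell (α,2): −0.12·log₂0.12 = 0.3671
  cell (α,3): −0.05·log₂0.05 = 0.2161
  cell (β,1): −0.10·log₂0.10 = 0.3322
  cell (β,2): −0.02·log₂0.02 = 0.1129
  cell (β,3): −0.17·log₂0.17 = 0.4346
  cell (γ,1): −0.22·log₂0.22 = 0.4806
  cell (γ,2): −0.25·log₂0.25 = 0.5000
  cell (γ,3): −0.05·log₂0.05 = 0.2161
Sum = 2.772 bits.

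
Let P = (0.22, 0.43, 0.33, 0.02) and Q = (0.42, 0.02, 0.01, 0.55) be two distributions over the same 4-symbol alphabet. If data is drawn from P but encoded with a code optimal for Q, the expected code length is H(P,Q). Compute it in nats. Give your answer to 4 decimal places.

3.4047 nats

H(P,Q) = −Σ p·ln q.
  −0.22·ln(0.42) = 0.19085
  −0.43·ln(0.02) = 1.68217
  −0.33·ln(0.01) = 1.51971
  −0.02·ln(0.55) = 0.01196
H(P,Q) = 3.4047 nats.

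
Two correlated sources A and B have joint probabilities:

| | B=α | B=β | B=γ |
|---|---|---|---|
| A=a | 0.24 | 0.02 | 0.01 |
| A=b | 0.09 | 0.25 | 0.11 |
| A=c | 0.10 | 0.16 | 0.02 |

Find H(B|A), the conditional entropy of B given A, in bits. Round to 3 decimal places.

1.162 bits

Chain rule: H(B|A) = H(A,B) − H(A).
Marginals: p(A) = (0.2700, 0.4500, 0.2800), p(B) = (0.4300, 0.4300, 0.1400).
H(A,B) = 2.7045 bits; H(A) = 1.5426 bits.
H(B|A) = 2.7045 − 1.5426 = 1.162 bits.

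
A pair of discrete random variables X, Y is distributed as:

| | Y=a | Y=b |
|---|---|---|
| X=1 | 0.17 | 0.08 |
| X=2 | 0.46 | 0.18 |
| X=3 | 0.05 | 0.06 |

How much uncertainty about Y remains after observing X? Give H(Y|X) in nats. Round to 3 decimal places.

0.613 nats

Marginals: p(X) = (0.2500, 0.6400, 0.1100), p(Y) = (0.6800, 0.3200).
H(Y|X) = Σ p(X) · H(Y|X=·).
  X=1: p=0.2500, H(Y|X=1) = 0.6269
  X=2: p=0.6400, H(Y|X=2) = 0.5941
  X=3: p=0.1100, H(Y|X=3) = 0.6890
Weighted sum = 0.613 nats.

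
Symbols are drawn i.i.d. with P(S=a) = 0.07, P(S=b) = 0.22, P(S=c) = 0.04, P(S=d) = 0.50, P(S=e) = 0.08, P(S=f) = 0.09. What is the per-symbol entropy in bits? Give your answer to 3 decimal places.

H(S) = −Σ p·log₂ p.
  −(0.07)·log₂(0.07) = 0.2686
  −(0.22)·log₂(0.22) = 0.4806
  −(0.04)·log₂(0.04) = 0.1858
  −(0.50)·log₂(0.50) = 0.5000
  −(0.08)·log₂(0.08) = 0.2915
  −(0.09)·log₂(0.09) = 0.3127
Sum: 0.2686 + 0.4806 + 0.1858 + 0.5000 + 0.2915 + 0.3127 = 2.039 bits.

2.039 bits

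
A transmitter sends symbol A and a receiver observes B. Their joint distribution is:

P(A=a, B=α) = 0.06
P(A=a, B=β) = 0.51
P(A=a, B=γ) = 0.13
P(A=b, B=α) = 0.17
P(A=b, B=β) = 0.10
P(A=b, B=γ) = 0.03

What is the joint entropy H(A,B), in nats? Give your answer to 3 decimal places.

1.414 nats

H(A,B) = −Σ p(x,y)·ln p(x,y) over all 6 cells.
  cell (a,α): −0.06·ln0.06 = 0.1688
  cell (a,β): −0.51·ln0.51 = 0.3434
  cell (a,γ): −0.13·ln0.13 = 0.2652
  cell (b,α): −0.17·ln0.17 = 0.3012
  cell (b,β): −0.10·ln0.10 = 0.2303
  cell (b,γ): −0.03·ln0.03 = 0.1052
Sum = 1.414 nats.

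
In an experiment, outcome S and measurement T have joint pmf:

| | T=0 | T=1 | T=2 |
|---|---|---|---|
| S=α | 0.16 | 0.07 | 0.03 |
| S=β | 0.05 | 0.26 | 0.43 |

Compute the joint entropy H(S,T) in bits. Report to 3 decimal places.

2.088 bits

H(S,T) = −Σ p(x,y)·log₂ p(x,y) over all 6 cells.
  cell (α,0): −0.16·log₂0.16 = 0.4230
  cell (α,1): −0.07·log₂0.07 = 0.2686
  cell (α,2): −0.03·log₂0.03 = 0.1518
  cell (β,0): −0.05·log₂0.05 = 0.2161
  cell (β,1): −0.26·log₂0.26 = 0.5053
  cell (β,2): −0.43·log₂0.43 = 0.5236
Sum = 2.088 bits.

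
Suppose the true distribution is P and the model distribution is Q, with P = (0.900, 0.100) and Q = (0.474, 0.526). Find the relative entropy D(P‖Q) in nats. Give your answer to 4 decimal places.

D(P‖Q) = Σ p·ln(p/q).
  0.900·ln(0.900/0.474) = 0.57707
  0.100·ln(0.100/0.526) = -0.16601
D(P‖Q) = 0.4111 nats.

0.4111 nats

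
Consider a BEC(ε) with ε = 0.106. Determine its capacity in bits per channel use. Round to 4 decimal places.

0.8940 bits

Binary erasure channel: capacity C = 1 − ε.
C = 1 − 0.106 = 0.8940 bits per channel use.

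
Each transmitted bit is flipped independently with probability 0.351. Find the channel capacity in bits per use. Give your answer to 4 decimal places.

0.0650 bits

Binary symmetric channel: C = 1 − h₂(ε) where h₂ is the binary entropy function.
h₂(0.351) = −0.351·log₂0.351 − 0.649·log₂0.649 = 0.9350.
C = 1 − 0.9350 = 0.0650 bits per channel use.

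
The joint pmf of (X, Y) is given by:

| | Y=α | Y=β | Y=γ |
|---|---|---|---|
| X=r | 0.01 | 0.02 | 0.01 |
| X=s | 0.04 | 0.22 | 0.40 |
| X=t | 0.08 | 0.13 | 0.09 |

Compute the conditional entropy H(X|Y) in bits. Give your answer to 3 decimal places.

1.014 bits

Chain rule: H(X|Y) = H(X,Y) − H(Y).
Marginals: p(X) = (0.0400, 0.6600, 0.3000), p(Y) = (0.1300, 0.3700, 0.5000).
H(X,Y) = 2.4277 bits; H(Y) = 1.4134 bits.
H(X|Y) = 2.4277 − 1.4134 = 1.014 bits.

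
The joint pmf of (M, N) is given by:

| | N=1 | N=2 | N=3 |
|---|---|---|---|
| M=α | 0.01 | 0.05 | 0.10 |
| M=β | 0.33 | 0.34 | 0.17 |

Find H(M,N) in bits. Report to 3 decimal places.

2.106 bits

H(M,N) = −Σ p(x,y)·log₂ p(x,y) over all 6 cells.
  cell (α,1): −0.01·log₂0.01 = 0.0664
  cell (α,2): −0.05·log₂0.05 = 0.2161
  cell (α,3): −0.10·log₂0.10 = 0.3322
  cell (β,1): −0.33·log₂0.33 = 0.5278
  cell (β,2): −0.34·log₂0.34 = 0.5292
  cell (β,3): −0.17·log₂0.17 = 0.4346
Sum = 2.106 bits.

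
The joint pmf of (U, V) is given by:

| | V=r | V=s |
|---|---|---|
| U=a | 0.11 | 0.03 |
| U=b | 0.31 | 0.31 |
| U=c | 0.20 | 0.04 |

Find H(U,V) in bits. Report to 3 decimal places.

H(U,V) = −Σ p(x,y)·log₂ p(x,y) over all 6 cells.
  cell (a,r): −0.11·log₂0.11 = 0.3503
  cell (a,s): −0.03·log₂0.03 = 0.1518
  cell (b,r): −0.31·log₂0.31 = 0.5238
  cell (b,s): −0.31·log₂0.31 = 0.5238
  cell (c,r): −0.20·log₂0.20 = 0.4644
  cell (c,s): −0.04·log₂0.04 = 0.1858
Sum = 2.200 bits.

2.200 bits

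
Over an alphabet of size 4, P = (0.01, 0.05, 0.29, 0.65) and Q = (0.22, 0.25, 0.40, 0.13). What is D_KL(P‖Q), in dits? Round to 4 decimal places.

D(P‖Q) = Σ p·log₁₀(p/q).
  0.01·log₁₀(0.01/0.22) = -0.01342
  0.05·log₁₀(0.05/0.25) = -0.03495
  0.29·log₁₀(0.29/0.40) = -0.04050
  0.65·log₁₀(0.65/0.13) = 0.45433
D(P‖Q) = 0.3655 dits.

0.3655 dits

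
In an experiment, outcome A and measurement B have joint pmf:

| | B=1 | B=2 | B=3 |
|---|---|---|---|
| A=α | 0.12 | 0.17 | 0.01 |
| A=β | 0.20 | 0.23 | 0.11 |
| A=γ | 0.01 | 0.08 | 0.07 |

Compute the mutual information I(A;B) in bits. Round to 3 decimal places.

0.119 bits

Marginals: p(A) = (0.3000, 0.5400, 0.1600), p(B) = (0.3300, 0.4800, 0.1900).
I(A;B) = Σ p(x,y)·log₂[p(x,y)/(p(x)p(y))].
  (α,1): 0.12·log₂(1.2121) = 0.0333
  (α,2): 0.17·log₂(1.1806) = 0.0407
  (α,3): 0.01·log₂(0.1754) = -0.0251
  (β,1): 0.20·log₂(1.1223) = 0.0333
  (β,2): 0.23·log₂(0.8873) = -0.0397
  (β,3): 0.11·log₂(1.0721) = 0.0111
  (γ,1): 0.01·log₂(0.1894) = -0.0240
  (γ,2): 0.08·log₂(1.0417) = 0.0047
  (γ,3): 0.07·log₂(2.3026) = 0.0842
Sum = 0.119 bits.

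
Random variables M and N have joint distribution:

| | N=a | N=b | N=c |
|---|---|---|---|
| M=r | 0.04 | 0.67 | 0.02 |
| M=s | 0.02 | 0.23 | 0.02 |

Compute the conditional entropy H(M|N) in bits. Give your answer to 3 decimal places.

0.833 bits

Marginals: p(M) = (0.7300, 0.2700), p(N) = (0.0600, 0.9000, 0.0400).
H(M|N) = Σ p(N) · H(M|N=·).
  N=a: p=0.0600, H(M|N=a) = 0.9183
  N=b: p=0.9000, H(M|N=b) = 0.8200
  N=c: p=0.0400, H(M|N=c) = 1.0000
Weighted sum = 0.833 bits.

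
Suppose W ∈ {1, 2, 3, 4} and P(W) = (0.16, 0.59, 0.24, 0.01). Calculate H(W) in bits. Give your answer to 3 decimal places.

H(W) = −Σ p·log₂ p.
  −(0.16)·log₂(0.16) = 0.4230
  −(0.59)·log₂(0.59) = 0.4491
  −(0.24)·log₂(0.24) = 0.4941
  −(0.01)·log₂(0.01) = 0.0664
Sum: 0.4230 + 0.4491 + 0.4941 + 0.0664 = 1.433 bits.

1.433 bits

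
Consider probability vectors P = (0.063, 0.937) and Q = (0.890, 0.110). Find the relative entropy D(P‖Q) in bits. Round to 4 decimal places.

2.6552 bits

D(P‖Q) = Σ p·log₂(p/q).
  0.063·log₂(0.063/0.890) = -0.24068
  0.937·log₂(0.937/0.110) = 2.89584
D(P‖Q) = 2.6552 bits.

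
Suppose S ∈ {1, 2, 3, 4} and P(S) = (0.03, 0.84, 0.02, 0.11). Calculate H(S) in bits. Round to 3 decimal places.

0.826 bits

H(S) = −Σ p·log₂ p.
  −(0.03)·log₂(0.03) = 0.1518
  −(0.84)·log₂(0.84) = 0.2113
  −(0.02)·log₂(0.02) = 0.1129
  −(0.11)·log₂(0.11) = 0.3503
Sum: 0.1518 + 0.2113 + 0.1129 + 0.3503 = 0.826 bits.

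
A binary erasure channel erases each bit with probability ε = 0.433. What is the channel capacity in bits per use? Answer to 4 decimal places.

Binary erasure channel: capacity C = 1 − ε.
C = 1 − 0.433 = 0.5670 bits per channel use.

0.5670 bits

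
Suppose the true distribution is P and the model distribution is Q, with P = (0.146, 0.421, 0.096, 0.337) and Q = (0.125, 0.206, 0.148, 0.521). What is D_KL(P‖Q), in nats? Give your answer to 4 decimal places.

0.1352 nats

D(P‖Q) = Σ p·ln(p/q).
  0.146·ln(0.146/0.125) = 0.02267
  0.421·ln(0.421/0.206) = 0.30091
  0.096·ln(0.096/0.148) = -0.04155
  0.337·ln(0.337/0.521) = -0.14682
D(P‖Q) = 0.1352 nats.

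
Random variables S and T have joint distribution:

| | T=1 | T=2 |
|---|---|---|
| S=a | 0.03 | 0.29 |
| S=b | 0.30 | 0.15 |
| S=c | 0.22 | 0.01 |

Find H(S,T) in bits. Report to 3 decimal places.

H(S,T) = −Σ p(x,y)·log₂ p(x,y) over all 6 cells.
  cell (a,1): −0.03·log₂0.03 = 0.1518
  cell (a,2): −0.29·log₂0.29 = 0.5179
  cell (b,1): −0.30·log₂0.30 = 0.5211
  cell (b,2): −0.15·log₂0.15 = 0.4105
  cell (c,1): −0.22·log₂0.22 = 0.4806
  cell (c,2): −0.01·log₂0.01 = 0.0664
Sum = 2.148 bits.

2.148 bits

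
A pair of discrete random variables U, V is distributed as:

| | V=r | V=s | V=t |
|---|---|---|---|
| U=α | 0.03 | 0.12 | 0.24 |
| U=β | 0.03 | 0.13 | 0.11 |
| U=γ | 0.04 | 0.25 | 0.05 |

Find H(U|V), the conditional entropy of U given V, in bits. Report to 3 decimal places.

Marginals: p(U) = (0.3900, 0.2700, 0.3400), p(V) = (0.1000, 0.5000, 0.4000).
H(U|V) = Σ p(V) · H(U|V=·).
  V=r: p=0.1000, H(U|V=r) = 1.5710
  V=s: p=0.5000, H(U|V=s) = 1.4994
  V=t: p=0.4000, H(U|V=t) = 1.3294
Weighted sum = 1.439 bits.

1.439 bits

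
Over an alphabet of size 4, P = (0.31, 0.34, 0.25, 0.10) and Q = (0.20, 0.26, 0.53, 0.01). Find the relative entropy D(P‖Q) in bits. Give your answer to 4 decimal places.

D(P‖Q) = Σ p·log₂(p/q).
  0.31·log₂(0.31/0.20) = 0.19600
  0.34·log₂(0.34/0.26) = 0.13159
  0.25·log₂(0.25/0.53) = -0.27102
  0.10·log₂(0.10/0.01) = 0.33219
D(P‖Q) = 0.3888 bits.

0.3888 bits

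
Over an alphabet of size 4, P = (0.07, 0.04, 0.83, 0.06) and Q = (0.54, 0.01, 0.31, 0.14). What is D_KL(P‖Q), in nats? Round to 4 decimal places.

D(P‖Q) = Σ p·ln(p/q).
  0.07·ln(0.07/0.54) = -0.14302
  0.04·ln(0.04/0.01) = 0.05545
  0.83·ln(0.83/0.31) = 0.81743
  0.06·ln(0.06/0.14) = -0.05084
D(P‖Q) = 0.6790 nats.

0.6790 nats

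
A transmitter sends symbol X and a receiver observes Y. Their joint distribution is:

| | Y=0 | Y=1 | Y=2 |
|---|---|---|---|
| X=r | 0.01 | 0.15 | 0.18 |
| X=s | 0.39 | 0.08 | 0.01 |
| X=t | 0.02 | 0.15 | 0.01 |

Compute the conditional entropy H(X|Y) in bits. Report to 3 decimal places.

Marginals: p(X) = (0.3400, 0.4800, 0.1800), p(Y) = (0.4200, 0.3800, 0.2000).
H(X|Y) = Σ p(Y) · H(X|Y=·).
  Y=0: p=0.4200, H(X|Y=0) = 0.4368
  Y=1: p=0.3800, H(X|Y=1) = 1.5320
  Y=2: p=0.2000, H(X|Y=2) = 0.5690
Weighted sum = 0.879 bits.

0.879 bits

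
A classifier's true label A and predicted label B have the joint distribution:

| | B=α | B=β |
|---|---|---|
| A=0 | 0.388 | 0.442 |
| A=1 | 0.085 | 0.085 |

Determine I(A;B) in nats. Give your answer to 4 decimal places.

Marginals: p(A) = (0.8300, 0.1700), p(B) = (0.4730, 0.5270).
I(A;B) = Σ p(x,y)·ln[p(x,y)/(p(x)p(y))].
  (0,α): 0.388·ln(0.9883) = -0.00456
  (0,β): 0.442·ln(1.0105) = 0.00461
  (1,α): 0.085·ln(1.0571) = 0.00472
  (1,β): 0.085·ln(0.9488) = -0.00447
Sum = 0.0003 nats.

0.0003 nats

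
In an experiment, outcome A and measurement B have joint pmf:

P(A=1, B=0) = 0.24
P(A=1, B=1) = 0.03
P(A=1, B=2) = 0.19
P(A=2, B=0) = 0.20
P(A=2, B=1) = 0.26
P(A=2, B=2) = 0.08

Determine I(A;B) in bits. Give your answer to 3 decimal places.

0.182 bits

Marginals: p(A) = (0.4600, 0.5400), p(B) = (0.4400, 0.2900, 0.2700).
I(A;B) = Σ p(x,y)·log₂[p(x,y)/(p(x)p(y))].
  (1,0): 0.24·log₂(1.1858) = 0.0590
  (1,1): 0.03·log₂(0.2249) = -0.0646
  (1,2): 0.19·log₂(1.5298) = 0.1165
  (2,0): 0.20·log₂(0.8418) = -0.0497
  (2,1): 0.26·log₂(1.6603) = 0.1902
  (2,2): 0.08·log₂(0.5487) = -0.0693
Sum = 0.182 bits.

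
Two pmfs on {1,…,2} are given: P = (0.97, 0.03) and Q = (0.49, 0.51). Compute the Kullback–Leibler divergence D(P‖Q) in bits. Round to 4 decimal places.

0.8330 bits

D(P‖Q) = Σ p·log₂(p/q).
  0.97·log₂(0.97/0.49) = 0.95565
  0.03·log₂(0.03/0.51) = -0.12262
D(P‖Q) = 0.8330 bits.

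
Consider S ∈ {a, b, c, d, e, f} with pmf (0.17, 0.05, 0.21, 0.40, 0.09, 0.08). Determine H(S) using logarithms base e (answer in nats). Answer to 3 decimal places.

1.564 nats

H(S) = −Σ p·ln p.
  −(0.17)·ln(0.17) = 0.3012
  −(0.05)·ln(0.05) = 0.1498
  −(0.21)·ln(0.21) = 0.3277
  −(0.40)·ln(0.40) = 0.3665
  −(0.09)·ln(0.09) = 0.2167
  −(0.08)·ln(0.08) = 0.2021
Sum: 0.3012 + 0.1498 + 0.3277 + 0.3665 + 0.2167 + 0.2021 = 1.564 nats.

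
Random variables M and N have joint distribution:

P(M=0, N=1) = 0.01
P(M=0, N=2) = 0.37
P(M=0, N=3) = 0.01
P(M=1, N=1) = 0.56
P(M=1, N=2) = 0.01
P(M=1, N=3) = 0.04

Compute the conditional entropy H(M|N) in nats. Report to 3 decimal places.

Chain rule: H(M|N) = H(M,N) − H(N).
Marginals: p(M) = (0.3900, 0.6100), p(N) = (0.5700, 0.3800, 0.0500).
H(M,N) = 0.9595 nats; H(N) = 0.8379 nats.
H(M|N) = 0.9595 − 0.8379 = 0.122 nats.

0.122 nats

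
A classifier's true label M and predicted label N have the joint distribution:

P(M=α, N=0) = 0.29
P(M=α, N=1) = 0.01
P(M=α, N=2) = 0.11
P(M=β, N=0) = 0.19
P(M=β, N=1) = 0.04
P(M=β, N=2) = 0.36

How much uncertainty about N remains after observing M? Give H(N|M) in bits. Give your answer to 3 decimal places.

Marginals: p(M) = (0.4100, 0.5900), p(N) = (0.4800, 0.0500, 0.4700).
H(N|M) = Σ p(M) · H(N|M=·).
  M=α: p=0.4100, H(N|M=α) = 0.9933
  M=β: p=0.5900, H(N|M=β) = 1.2245
Weighted sum = 1.130 bits.

1.130 bits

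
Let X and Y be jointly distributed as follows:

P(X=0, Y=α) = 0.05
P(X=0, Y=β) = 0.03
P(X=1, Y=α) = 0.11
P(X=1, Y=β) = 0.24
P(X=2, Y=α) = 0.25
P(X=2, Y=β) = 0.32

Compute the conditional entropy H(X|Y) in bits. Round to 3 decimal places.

Chain rule: H(X|Y) = H(X,Y) − H(Y).
Marginals: p(X) = (0.0800, 0.3500, 0.5700), p(Y) = (0.4100, 0.5900).
H(X,Y) = 2.2383 bits; H(Y) = 0.9765 bits.
H(X|Y) = 2.2383 − 0.9765 = 1.262 bits.

1.262 bits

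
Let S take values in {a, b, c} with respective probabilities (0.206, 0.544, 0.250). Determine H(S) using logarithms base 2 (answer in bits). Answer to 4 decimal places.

1.4473 bits

H(S) = −Σ p·log₂ p.
  −(0.206)·log₂(0.206) = 0.46953
  −(0.544)·log₂(0.544) = 0.47781
  −(0.250)·log₂(0.250) = 0.50000
Sum: 0.46953 + 0.47781 + 0.50000 = 1.4473 bits.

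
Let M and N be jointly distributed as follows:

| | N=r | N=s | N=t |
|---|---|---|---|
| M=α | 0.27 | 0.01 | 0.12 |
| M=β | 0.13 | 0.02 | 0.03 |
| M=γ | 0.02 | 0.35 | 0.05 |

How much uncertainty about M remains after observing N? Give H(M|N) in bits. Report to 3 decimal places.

0.929 bits

Marginals: p(M) = (0.4000, 0.1800, 0.4200), p(N) = (0.4200, 0.3800, 0.2000).
H(M|N) = Σ p(N) · H(M|N=·).
  N=r: p=0.4200, H(M|N=r) = 1.1426
  N=s: p=0.3800, H(M|N=s) = 0.4710
  N=t: p=0.2000, H(M|N=t) = 1.3527
Weighted sum = 0.929 bits.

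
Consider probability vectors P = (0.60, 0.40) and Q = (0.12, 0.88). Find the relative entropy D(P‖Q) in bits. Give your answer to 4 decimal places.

0.9382 bits

D(P‖Q) = Σ p·log₂(p/q).
  0.60·log₂(0.60/0.12) = 1.39316
  0.40·log₂(0.40/0.88) = -0.45500
D(P‖Q) = 0.9382 bits.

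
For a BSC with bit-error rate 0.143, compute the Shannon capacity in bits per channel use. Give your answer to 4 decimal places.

0.4080 bits

Binary symmetric channel: C = 1 − h₂(ε) where h₂ is the binary entropy function.
h₂(0.143) = −0.143·log₂0.143 − 0.857·log₂0.857 = 0.5920.
C = 1 − 0.5920 = 0.4080 bits per channel use.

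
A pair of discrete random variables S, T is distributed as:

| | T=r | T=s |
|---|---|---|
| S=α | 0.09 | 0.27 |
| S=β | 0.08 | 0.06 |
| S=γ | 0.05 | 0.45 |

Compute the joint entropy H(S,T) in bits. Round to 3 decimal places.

H(S,T) = −Σ p(x,y)·log₂ p(x,y) over all 6 cells.
  cell (α,r): −0.09·log₂0.09 = 0.3127
  cell (α,s): −0.27·log₂0.27 = 0.5100
  cell (β,r): −0.08·log₂0.08 = 0.2915
  cell (β,s): −0.06·log₂0.06 = 0.2435
  cell (γ,r): −0.05·log₂0.05 = 0.2161
  cell (γ,s): −0.45·log₂0.45 = 0.5184
Sum = 2.092 bits.

2.092 bits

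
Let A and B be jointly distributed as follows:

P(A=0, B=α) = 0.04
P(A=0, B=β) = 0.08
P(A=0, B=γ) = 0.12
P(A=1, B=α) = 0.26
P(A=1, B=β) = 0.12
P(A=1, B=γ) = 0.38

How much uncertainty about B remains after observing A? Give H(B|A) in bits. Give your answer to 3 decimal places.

Chain rule: H(B|A) = H(A,B) − H(A).
Marginals: p(A) = (0.2400, 0.7600), p(B) = (0.3000, 0.2000, 0.5000).
H(A,B) = 2.2471 bits; H(A) = 0.7950 bits.
H(B|A) = 2.2471 − 0.7950 = 1.452 bits.

1.452 bits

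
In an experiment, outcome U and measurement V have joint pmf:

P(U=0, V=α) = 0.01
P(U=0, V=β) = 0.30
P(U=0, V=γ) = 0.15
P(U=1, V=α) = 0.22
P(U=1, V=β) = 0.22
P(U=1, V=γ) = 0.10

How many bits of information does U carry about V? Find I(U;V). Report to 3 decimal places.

Marginals: p(U) = (0.4600, 0.5400), p(V) = (0.2300, 0.5200, 0.2500).
I(U;V) = H(U) + H(V) − H(U,V).
H(U) = 0.9954, H(V) = 1.4782, H(U,V) = 2.2914.
I(U;V) = 0.9954 + 1.4782 − 2.2914 = 0.182 bits.

0.182 bits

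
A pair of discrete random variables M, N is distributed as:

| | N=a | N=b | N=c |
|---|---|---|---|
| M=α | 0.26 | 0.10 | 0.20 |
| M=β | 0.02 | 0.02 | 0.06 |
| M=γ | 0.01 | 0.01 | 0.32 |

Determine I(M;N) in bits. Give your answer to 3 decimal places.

0.256 bits

Marginals: p(M) = (0.5600, 0.1000, 0.3400), p(N) = (0.2900, 0.1300, 0.5800).
I(M;N) = Σ p(x,y)·log₂[p(x,y)/(p(x)p(y))].
  (α,a): 0.26·log₂(1.6010) = 0.1765
  (α,b): 0.10·log₂(1.3736) = 0.0458
  (α,c): 0.20·log₂(0.6158) = -0.1399
  (β,a): 0.02·log₂(0.6897) = -0.0107
  (β,b): 0.02·log₂(1.5385) = 0.0124
  (β,c): 0.06·log₂(1.0345) = 0.0029
  (γ,a): 0.01·log₂(0.1014) = -0.0330
  (γ,b): 0.01·log₂(0.2262) = -0.0214
  (γ,c): 0.32·log₂(1.6227) = 0.2235
Sum = 0.256 bits.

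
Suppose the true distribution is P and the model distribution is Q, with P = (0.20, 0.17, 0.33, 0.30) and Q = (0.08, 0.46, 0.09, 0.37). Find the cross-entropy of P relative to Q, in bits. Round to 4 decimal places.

2.4959 bits

H(P,Q) = −Σ p·log₂ q.
  −0.20·log₂(0.08) = 0.72877
  −0.17·log₂(0.46) = 0.19045
  −0.33·log₂(0.09) = 1.14640
  −0.30·log₂(0.37) = 0.43032
H(P,Q) = 2.4959 bits.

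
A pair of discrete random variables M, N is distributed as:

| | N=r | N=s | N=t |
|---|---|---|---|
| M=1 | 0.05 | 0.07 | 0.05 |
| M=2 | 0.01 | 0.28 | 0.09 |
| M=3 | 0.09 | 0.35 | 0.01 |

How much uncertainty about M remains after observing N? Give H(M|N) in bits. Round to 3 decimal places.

1.322 bits

Chain rule: H(M|N) = H(M,N) − H(N).
Marginals: p(M) = (0.1700, 0.3800, 0.4500), p(N) = (0.1500, 0.7000, 0.1500).
H(M,N) = 2.5033 bits; H(N) = 1.1813 bits.
H(M|N) = 2.5033 − 1.1813 = 1.322 bits.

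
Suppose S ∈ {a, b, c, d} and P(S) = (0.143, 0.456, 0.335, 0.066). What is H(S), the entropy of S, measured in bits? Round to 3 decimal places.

H(S) = −Σ p·log₂ p.
  −(0.143)·log₂(0.143) = 0.4012
  −(0.456)·log₂(0.456) = 0.5166
  −(0.335)·log₂(0.335) = 0.5286
  −(0.066)·log₂(0.066) = 0.2588
Sum: 0.4012 + 0.5166 + 0.5286 + 0.2588 = 1.705 bits.

1.705 bits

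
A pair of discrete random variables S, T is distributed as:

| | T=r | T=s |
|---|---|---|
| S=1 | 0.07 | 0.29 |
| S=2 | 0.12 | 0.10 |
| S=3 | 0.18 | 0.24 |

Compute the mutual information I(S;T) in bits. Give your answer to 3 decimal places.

0.062 bits

Marginals: p(S) = (0.3600, 0.2200, 0.4200), p(T) = (0.3700, 0.6300).
I(S;T) = Σ p(x,y)·log₂[p(x,y)/(p(x)p(y))].
  (1,r): 0.07·log₂(0.5255) = -0.0650
  (1,s): 0.29·log₂(1.2787) = 0.1028
  (2,r): 0.12·log₂(1.4742) = 0.0672
  (2,s): 0.10·log₂(0.7215) = -0.0471
  (3,r): 0.18·log₂(1.1583) = 0.0382
  (3,s): 0.24·log₂(0.9070) = -0.0338
Sum = 0.062 bits.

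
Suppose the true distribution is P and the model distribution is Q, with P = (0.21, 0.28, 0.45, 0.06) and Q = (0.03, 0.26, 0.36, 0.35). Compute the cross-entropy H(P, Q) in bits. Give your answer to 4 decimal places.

2.3607 bits

H(P,Q) = −Σ p·log₂ q.
  −0.21·log₂(0.03) = 1.06237
  −0.28·log₂(0.26) = 0.54416
  −0.45·log₂(0.36) = 0.66327
  −0.06·log₂(0.35) = 0.09087
H(P,Q) = 2.3607 bits.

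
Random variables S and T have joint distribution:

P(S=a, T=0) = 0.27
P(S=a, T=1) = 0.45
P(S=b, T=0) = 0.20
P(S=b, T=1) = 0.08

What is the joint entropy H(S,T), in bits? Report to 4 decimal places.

1.7843 bits

H(S,T) = −Σ p(x,y)·log₂ p(x,y) over all 4 cells.
  cell (a,0): −0.27·log₂0.27 = 0.51002
  cell (a,1): −0.45·log₂0.45 = 0.51840
  cell (b,0): −0.20·log₂0.20 = 0.46439
  cell (b,1): −0.08·log₂0.08 = 0.29151
Sum = 1.7843 bits.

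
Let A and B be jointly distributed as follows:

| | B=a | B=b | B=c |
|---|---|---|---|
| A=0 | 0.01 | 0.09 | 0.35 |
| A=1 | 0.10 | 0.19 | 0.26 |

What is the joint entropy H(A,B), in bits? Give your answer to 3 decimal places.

H(A,B) = −Σ p(x,y)·log₂ p(x,y) over all 6 cells.
  cell (0,a): −0.01·log₂0.01 = 0.0664
  cell (0,b): −0.09·log₂0.09 = 0.3127
  cell (0,c): −0.35·log₂0.35 = 0.5301
  cell (1,a): −0.10·log₂0.10 = 0.3322
  cell (1,b): −0.19·log₂0.19 = 0.4552
  cell (1,c): −0.26·log₂0.26 = 0.5053
Sum = 2.202 bits.

2.202 bits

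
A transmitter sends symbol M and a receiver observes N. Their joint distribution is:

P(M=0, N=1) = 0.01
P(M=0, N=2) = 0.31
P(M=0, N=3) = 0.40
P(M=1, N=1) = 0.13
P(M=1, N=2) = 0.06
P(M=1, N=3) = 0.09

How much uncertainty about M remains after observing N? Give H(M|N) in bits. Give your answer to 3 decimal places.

0.626 bits

Marginals: p(M) = (0.7200, 0.2800), p(N) = (0.1400, 0.3700, 0.4900).
H(M|N) = Σ p(N) · H(M|N=·).
  N=1: p=0.1400, H(M|N=1) = 0.3712
  N=2: p=0.3700, H(M|N=2) = 0.6395
  N=3: p=0.4900, H(M|N=3) = 0.6880
Weighted sum = 0.626 bits.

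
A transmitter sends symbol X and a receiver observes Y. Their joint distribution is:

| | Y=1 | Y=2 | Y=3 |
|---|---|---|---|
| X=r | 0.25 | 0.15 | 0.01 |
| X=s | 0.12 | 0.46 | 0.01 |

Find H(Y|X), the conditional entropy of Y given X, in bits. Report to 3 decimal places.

Chain rule: H(Y|X) = H(X,Y) − H(X).
Marginals: p(X) = (0.4100, 0.5900), p(Y) = (0.3700, 0.6100, 0.0200).
H(X,Y) = 1.9258 bits; H(X) = 0.9765 bits.
H(Y|X) = 1.9258 − 0.9765 = 0.949 bits.

0.949 bits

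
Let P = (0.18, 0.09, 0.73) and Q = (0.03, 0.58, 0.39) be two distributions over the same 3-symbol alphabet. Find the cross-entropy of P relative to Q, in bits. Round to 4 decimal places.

1.9730 bits

H(P,Q) = −Σ p·log₂ q.
  −0.18·log₂(0.03) = 0.91060
  −0.09·log₂(0.58) = 0.07073
  −0.73·log₂(0.39) = 0.99167
H(P,Q) = 1.9730 bits.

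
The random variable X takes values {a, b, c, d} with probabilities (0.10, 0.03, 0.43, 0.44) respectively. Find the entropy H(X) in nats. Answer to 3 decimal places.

1.060 nats

H(X) = −Σ p·ln p.
  −(0.10)·ln(0.10) = 0.2303
  −(0.03)·ln(0.03) = 0.1052
  −(0.43)·ln(0.43) = 0.3629
  −(0.44)·ln(0.44) = 0.3612
Sum: 0.2303 + 0.1052 + 0.3629 + 0.3612 = 1.060 nats.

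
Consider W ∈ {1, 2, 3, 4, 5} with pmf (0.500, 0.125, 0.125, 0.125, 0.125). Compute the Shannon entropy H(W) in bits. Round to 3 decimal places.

2.000 bits

H(W) = −Σ p·log₂ p.
  −(0.500)·log₂(0.500) = 0.5000
  −(0.125)·log₂(0.125) = 0.3750
  −(0.125)·log₂(0.125) = 0.3750
  −(0.125)·log₂(0.125) = 0.3750
  −(0.125)·log₂(0.125) = 0.3750
Sum: 0.5000 + 0.3750 + 0.3750 + 0.3750 + 0.3750 = 2.000 bits.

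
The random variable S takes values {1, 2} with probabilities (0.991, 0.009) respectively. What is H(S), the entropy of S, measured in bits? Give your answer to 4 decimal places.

0.0741 bits

H(S) = −Σ p·log₂ p.
  −(0.991)·log₂(0.991) = 0.01293
  −(0.009)·log₂(0.009) = 0.06116
Sum: 0.01293 + 0.06116 = 0.0741 bits.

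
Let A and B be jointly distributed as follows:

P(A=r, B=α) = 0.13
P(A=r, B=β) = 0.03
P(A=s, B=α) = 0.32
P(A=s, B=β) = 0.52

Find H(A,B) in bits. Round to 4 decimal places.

1.5510 bits

H(A,B) = −Σ p(x,y)·log₂ p(x,y) over all 4 cells.
  cell (r,α): −0.13·log₂0.13 = 0.38264
  cell (r,β): −0.03·log₂0.03 = 0.15177
  cell (s,α): −0.32·log₂0.32 = 0.52603
  cell (s,β): −0.52·log₂0.52 = 0.49058
Sum = 1.5510 bits.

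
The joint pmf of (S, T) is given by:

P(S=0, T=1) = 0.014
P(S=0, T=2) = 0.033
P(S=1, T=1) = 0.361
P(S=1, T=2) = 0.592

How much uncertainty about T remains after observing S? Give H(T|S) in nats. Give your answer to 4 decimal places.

Chain rule: H(T|S) = H(S,T) − H(S).
Marginals: p(S) = (0.0470, 0.9530), p(T) = (0.3750, 0.6250).
H(S,T) = 0.8505 nats; H(S) = 0.1896 nats.
H(T|S) = 0.8505 − 0.1896 = 0.6609 nats.

0.6609 nats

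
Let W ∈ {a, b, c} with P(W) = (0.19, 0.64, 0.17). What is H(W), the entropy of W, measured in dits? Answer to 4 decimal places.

0.3919 dits

H(W) = −Σ p·log₁₀ p.
  −(0.19)·log₁₀(0.19) = 0.13704
  −(0.64)·log₁₀(0.64) = 0.12404
  −(0.17)·log₁₀(0.17) = 0.13082
Sum: 0.13704 + 0.12404 + 0.13082 = 0.3919 dits.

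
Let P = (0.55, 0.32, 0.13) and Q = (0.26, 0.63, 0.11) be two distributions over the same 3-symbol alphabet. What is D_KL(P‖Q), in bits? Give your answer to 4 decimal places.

D(P‖Q) = Σ p·log₂(p/q).
  0.55·log₂(0.55/0.26) = 0.59451
  0.32·log₂(0.32/0.63) = -0.31273
  0.13·log₂(0.13/0.11) = 0.03133
D(P‖Q) = 0.3131 bits.

0.3131 bits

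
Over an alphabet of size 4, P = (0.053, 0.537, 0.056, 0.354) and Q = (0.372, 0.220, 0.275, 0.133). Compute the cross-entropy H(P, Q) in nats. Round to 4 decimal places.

1.6520 nats

H(P,Q) = −Σ p·ln q.
  −0.053·ln(0.372) = 0.05241
  −0.537·ln(0.220) = 0.81309
  −0.056·ln(0.275) = 0.07230
  −0.354·ln(0.133) = 0.71416
H(P,Q) = 1.6520 nats.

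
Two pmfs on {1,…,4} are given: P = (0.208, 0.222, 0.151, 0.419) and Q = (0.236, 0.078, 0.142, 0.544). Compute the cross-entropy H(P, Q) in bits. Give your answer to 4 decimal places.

2.0436 bits

H(P,Q) = −Σ p·log₂ q.
  −0.208·log₂(0.236) = 0.43329
  −0.222·log₂(0.078) = 0.81704
  −0.151·log₂(0.142) = 0.42522
  −0.419·log₂(0.544) = 0.36802
H(P,Q) = 2.0436 bits.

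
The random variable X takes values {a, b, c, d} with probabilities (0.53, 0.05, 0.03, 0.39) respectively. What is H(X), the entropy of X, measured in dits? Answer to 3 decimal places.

H(X) = −Σ p·log₁₀ p.
  −(0.53)·log₁₀(0.53) = 0.1461
  −(0.05)·log₁₀(0.05) = 0.0651
  −(0.03)·log₁₀(0.03) = 0.0457
  −(0.39)·log₁₀(0.39) = 0.1595
Sum: 0.1461 + 0.0651 + 0.0457 + 0.1595 = 0.416 dits.

0.416 dits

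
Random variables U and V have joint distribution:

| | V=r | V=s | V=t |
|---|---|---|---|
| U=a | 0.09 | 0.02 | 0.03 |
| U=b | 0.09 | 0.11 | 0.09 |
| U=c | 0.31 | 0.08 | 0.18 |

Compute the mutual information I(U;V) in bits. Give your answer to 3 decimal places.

Marginals: p(U) = (0.1400, 0.2900, 0.5700), p(V) = (0.4900, 0.2100, 0.3000).
I(U;V) = Σ p(x,y)·log₂[p(x,y)/(p(x)p(y))].
  (a,r): 0.09·log₂(1.3120) = 0.0353
  (a,s): 0.02·log₂(0.6803) = -0.0111
  (a,t): 0.03·log₂(0.7143) = -0.0146
  (b,r): 0.09·log₂(0.6334) = -0.0593
  (b,s): 0.11·log₂(1.8062) = 0.0938
  (b,t): 0.09·log₂(1.0345) = 0.0044
  (c,r): 0.31·log₂(1.1099) = 0.0466
  (c,s): 0.08·log₂(0.6683) = -0.0465
  (c,t): 0.18·log₂(1.0526) = 0.0133
Sum = 0.062 bits.

0.062 bits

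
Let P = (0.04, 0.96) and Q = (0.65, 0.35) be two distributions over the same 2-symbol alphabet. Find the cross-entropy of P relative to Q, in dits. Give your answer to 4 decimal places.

0.4452 dits

H(P,Q) = −Σ p·log₁₀ q.
  −0.04·log₁₀(0.65) = 0.00748
  −0.96·log₁₀(0.35) = 0.43769
H(P,Q) = 0.4452 dits.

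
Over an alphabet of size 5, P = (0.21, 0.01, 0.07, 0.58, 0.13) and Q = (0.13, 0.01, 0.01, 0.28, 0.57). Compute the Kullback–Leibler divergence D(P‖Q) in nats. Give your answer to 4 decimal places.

0.4671 nats

D(P‖Q) = Σ p·ln(p/q).
  0.21·ln(0.21/0.13) = 0.10071
  0.01·ln(0.01/0.01) = 0.00000
  0.07·ln(0.07/0.01) = 0.13621
  0.58·ln(0.58/0.28) = 0.42238
  0.13·ln(0.13/0.57) = -0.19215
D(P‖Q) = 0.4671 nats.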